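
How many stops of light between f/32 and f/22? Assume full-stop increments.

f/32 → f/22 — count the steps: 1 stop.

1 stop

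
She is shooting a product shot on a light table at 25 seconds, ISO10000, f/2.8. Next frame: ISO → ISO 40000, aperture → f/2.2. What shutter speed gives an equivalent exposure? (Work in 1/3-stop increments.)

4 s

ISO: 10000 → 12800 → 16000 → 20000 → 25600 → 32000 → 40000 — 2 stops higher (brighter).
Aperture: f/2.8 → f/2.5 → f/2.2 — 2/3 stop larger aperture (brighter).
Net change so far: 2 2/3 stops brighter. Offset with the shutter speed: 25 → 20 → 15 → 13 → 10 → 8 → 6 → 5 → 4.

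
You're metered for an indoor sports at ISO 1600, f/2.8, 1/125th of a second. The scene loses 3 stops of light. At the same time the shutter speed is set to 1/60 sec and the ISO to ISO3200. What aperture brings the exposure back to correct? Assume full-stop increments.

f/2

Scene light: 3 stops darker.
Shutter speed: 1/125 → 1/60 — 1 stop slower (brighter).
ISO: 1600 → 3200 — 1 stop raised (brighter).
Net so far: 1 stop darker. Aperture: f/2.8 → f/2.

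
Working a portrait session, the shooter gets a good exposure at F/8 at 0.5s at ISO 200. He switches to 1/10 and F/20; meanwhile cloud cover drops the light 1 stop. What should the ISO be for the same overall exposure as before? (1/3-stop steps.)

Scene light: 1 stop darker.
Shutter speed: 0.5 → 0.4 → 0.3 → 1/4 → 1/5 → 1/6 → 1/8 → 1/10 — 2 1/3 stops shorter (darker).
Aperture: f/8 → f/9 → f/10 → f/11 → f/13 → f/14 → f/16 → f/18 → f/20 — 2 2/3 stops smaller aperture (darker).
Net so far: 6 stops darker. ISO: 200 → 250 → 320 → 400 → 500 → 640 → 800 → 1000 → 1250 → 1600 → 2000 → 2500 → 3200 → 4000 → 5000 → 6400 → 8000 → 10000 → 12800.

ISO 12800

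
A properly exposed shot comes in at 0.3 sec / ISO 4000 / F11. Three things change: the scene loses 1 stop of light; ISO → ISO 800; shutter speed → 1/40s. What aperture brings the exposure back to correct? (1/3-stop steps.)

Scene light: 1 stop darker.
ISO: 4000 → 3200 → 2500 → 2000 → 1600 → 1250 → 1000 → 800 — 2 1/3 stops lower (darker).
Shutter speed: 0.3 → 1/4 → 1/5 → 1/6 → 1/8 → 1/10 → 1/13 → 1/15 → 1/20 → 1/25 → 1/30 → 1/40 — 3 2/3 stops shorter (darker).
Net so far: 7 stops darker. Aperture: f/11 → f/10 → f/9 → f/8 → f/7.1 → f/6.3 → f/5.6 → f/5 → f/4.5 → f/4 → f/3.5 → f/3.2 → f/2.8 → f/2.5 → f/2.2 → f/2 → f/1.8 → f/1.6 → f/1.4 → f/1.2 → f/1.1 → f/1.0.

f/1.0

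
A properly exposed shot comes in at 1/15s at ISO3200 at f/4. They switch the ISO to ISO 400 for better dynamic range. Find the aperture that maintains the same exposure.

ISO: 3200 → 1600 → 800 → 400 — 3 stops dropped (darker).
Need 3 stops brighter from the aperture: f/4 → f/2.8 → f/2 → f/1.4.

f/1.4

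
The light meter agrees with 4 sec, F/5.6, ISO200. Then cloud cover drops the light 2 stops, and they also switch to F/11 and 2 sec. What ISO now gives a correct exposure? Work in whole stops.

Scene light: 2 stops darker.
Aperture: f/5.6 → f/8 → f/11 — 2 stops stopped down (darker).
Shutter speed: 4 → 2 — 1 stop faster (darker).
Net so far: 5 stops darker. ISO: 200 → 400 → 800 → 1600 → 3200 → 6400.

ISO 6400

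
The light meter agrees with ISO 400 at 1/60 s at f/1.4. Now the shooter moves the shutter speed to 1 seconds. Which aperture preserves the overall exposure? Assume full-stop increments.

Shutter speed: 1/60 → 1/30 → 1/15 → 1/8 → 1/4 → 1/2 → 1 — 6 stops slower (brighter).
Need 6 stops darker from the aperture: f/1.4 → f/2 → f/2.8 → f/4 → f/5.6 → f/8 → f/11.

f/11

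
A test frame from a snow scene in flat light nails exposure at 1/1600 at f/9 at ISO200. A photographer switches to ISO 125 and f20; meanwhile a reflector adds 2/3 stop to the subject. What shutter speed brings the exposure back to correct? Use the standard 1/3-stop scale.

Scene light: 2/3 stop brighter.
ISO: 200 → 160 → 125 — 2/3 stop dropped (darker).
Aperture: f/9 → f/10 → f/11 → f/13 → f/14 → f/16 → f/18 → f/20 — 2 1/3 stops stopped down (darker).
Net so far: 2 1/3 stops darker. Shutter speed: 1/1600 → 1/1250 → 1/1000 → 1/800 → 1/640 → 1/500 → 1/400 → 1/320.

1/320s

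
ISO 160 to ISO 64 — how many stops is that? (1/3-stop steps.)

1 1/3 stops

160 → 125 → 100 → 80 → 64 — count the steps: 4 third-stops = 1 1/3 stops.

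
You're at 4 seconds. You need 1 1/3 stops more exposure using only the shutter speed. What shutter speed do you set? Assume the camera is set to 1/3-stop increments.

10 s

Shutter speed: 4 → 5 → 6 → 8 → 10 — 1 1/3 stops longer (brighter).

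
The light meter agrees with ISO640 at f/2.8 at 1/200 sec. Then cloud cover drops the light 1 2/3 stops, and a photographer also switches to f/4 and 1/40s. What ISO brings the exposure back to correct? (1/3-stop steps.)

Scene light: 1 2/3 stops darker.
Aperture: f/2.8 → f/3.2 → f/3.5 → f/4 — 1 stop narrower (darker).
Shutter speed: 1/200 → 1/160 → 1/125 → 1/100 → 1/80 → 1/60 → 1/50 → 1/40 — 2 1/3 stops longer (brighter).
Net so far: 1/3 stop darker. ISO: 640 → 800.

ISO 800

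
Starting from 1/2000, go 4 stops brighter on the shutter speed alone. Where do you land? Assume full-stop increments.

Shutter speed: 1/2000 → 1/1000 → 1/500 → 1/250 → 1/125 — 4 stops slower (brighter).

1/125s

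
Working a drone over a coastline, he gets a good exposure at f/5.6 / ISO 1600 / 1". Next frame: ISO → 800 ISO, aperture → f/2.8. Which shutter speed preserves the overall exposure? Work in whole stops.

ISO: 1600 → 800 — 1 stop lower (darker).
Aperture: f/5.6 → f/4 → f/2.8 — 2 stops larger aperture (brighter).
Net change so far: 1 stop brighter. Offset with the shutter speed: 1 → 1/2.

1/2s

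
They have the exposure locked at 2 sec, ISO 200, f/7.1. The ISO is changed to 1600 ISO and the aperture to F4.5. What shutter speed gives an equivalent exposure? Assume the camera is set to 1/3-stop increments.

ISO: 200 → 250 → 320 → 400 → 500 → 640 → 800 → 1000 → 1250 → 1600 — 3 stops higher (brighter).
Aperture: f/7.1 → f/6.3 → f/5.6 → f/5 → f/4.5 — 1 1/3 stops larger aperture (brighter).
Net change so far: 4 1/3 stops brighter. Offset with the shutter speed: 2 → 1.6 → 1.3 → 1 → 0.8 → 0.6 → 0.5 → 0.4 → 0.3 → 1/4 → 1/5 → 1/6 → 1/8 → 1/10.

1/10s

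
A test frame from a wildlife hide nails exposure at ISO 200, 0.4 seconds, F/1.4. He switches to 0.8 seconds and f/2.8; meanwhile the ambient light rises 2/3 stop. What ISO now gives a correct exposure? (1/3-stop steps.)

Scene light: 2/3 stop brighter.
Shutter speed: 0.4 → 0.5 → 0.6 → 0.8 — 1 stop longer (brighter).
Aperture: f/1.4 → f/1.6 → f/1.8 → f/2 → f/2.2 → f/2.5 → f/2.8 — 2 stops smaller aperture (darker).
Net so far: 1/3 stop darker. ISO: 200 → 250.

ISO 250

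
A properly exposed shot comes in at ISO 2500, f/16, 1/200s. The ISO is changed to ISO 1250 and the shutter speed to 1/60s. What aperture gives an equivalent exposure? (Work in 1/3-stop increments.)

ISO: 2500 → 2000 → 1600 → 1250 — 1 stop lower (darker).
Shutter speed: 1/200 → 1/160 → 1/125 → 1/100 → 1/80 → 1/60 — 1 2/3 stops longer (brighter).
Net change so far: 2/3 stop brighter. Offset with the aperture: f/16 → f/18 → f/20.

f/20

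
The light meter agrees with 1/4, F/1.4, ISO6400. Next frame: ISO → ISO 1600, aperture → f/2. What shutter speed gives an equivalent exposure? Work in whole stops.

2 s

ISO: 6400 → 3200 → 1600 — 2 stops lower (darker).
Aperture: f/1.4 → f/2 — 1 stop smaller aperture (darker).
Net change so far: 3 stops darker. Offset with the shutter speed: 1/4 → 1/2 → 1 → 2.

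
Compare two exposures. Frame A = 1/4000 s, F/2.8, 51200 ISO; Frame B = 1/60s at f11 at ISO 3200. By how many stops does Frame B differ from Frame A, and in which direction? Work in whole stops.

2 stops darker

Aperture: f/2.8 → f/4 → f/5.6 → f/8 → f/11 — 4 stops narrower (darker).
Shutter speed: 1/4000 → 1/2000 → 1/1000 → 1/500 → 1/250 → 1/125 → 1/60 — 6 stops longer (brighter).
ISO: 51200 → 25600 → 12800 → 6400 → 3200 — 4 stops lower (darker).
Net: −4 +6 −4 = −2 stops.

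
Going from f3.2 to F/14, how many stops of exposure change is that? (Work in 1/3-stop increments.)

f/3.2 → f/3.5 → f/4 → f/4.5 → f/5 → f/5.6 → f/6.3 → f/7.1 → f/8 → f/9 → f/10 → f/11 → f/13 → f/14 — count the steps: 13 third-stops = 4 1/3 stops.

4 1/3 stops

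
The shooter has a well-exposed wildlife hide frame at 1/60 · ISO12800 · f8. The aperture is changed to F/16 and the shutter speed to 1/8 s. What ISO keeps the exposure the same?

ISO 6400

Aperture: f/8 → f/11 → f/16 — 2 stops narrower (darker).
Shutter speed: 1/60 → 1/30 → 1/15 → 1/8 — 3 stops slower (brighter).
Net change so far: 1 stop brighter. Offset with the ISO: 12800 → 6400.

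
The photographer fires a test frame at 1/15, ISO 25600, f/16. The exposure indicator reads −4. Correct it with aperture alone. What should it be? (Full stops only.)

f/4

Underexposed by 4 stops → need 4 stops brighter.
Aperture: f/16 → f/11 → f/8 → f/5.6 → f/4.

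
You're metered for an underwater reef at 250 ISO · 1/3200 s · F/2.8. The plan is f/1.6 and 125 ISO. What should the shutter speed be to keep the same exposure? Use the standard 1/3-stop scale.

1/5000s

Aperture: f/2.8 → f/2.5 → f/2.2 → f/2 → f/1.8 → f/1.6 — 1 2/3 stops larger aperture (brighter).
ISO: 250 → 200 → 160 → 125 — 1 stop dropped (darker).
Net change so far: 2/3 stop brighter. Offset with the shutter speed: 1/3200 → 1/4000 → 1/5000.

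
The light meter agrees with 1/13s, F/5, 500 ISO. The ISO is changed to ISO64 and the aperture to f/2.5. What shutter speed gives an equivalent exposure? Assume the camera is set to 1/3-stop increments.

ISO: 500 → 400 → 320 → 250 → 200 → 160 → 125 → 100 → 80 → 64 — 3 stops lower (darker).
Aperture: f/5 → f/4.5 → f/4 → f/3.5 → f/3.2 → f/2.8 → f/2.5 — 2 stops opened up (brighter).
Net change so far: 1 stop darker. Offset with the shutter speed: 1/13 → 1/10 → 1/8 → 1/6.

1/6s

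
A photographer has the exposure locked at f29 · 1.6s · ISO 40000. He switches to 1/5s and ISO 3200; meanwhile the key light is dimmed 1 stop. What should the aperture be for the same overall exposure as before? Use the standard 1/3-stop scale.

Scene light: 1 stop darker.
Shutter speed: 1.6 → 1.3 → 1 → 0.8 → 0.6 → 0.5 → 0.4 → 0.3 → 1/4 → 1/5 — 3 stops faster (darker).
ISO: 40000 → 32000 → 25600 → 20000 → 16000 → 12800 → 10000 → 8000 → 6400 → 5000 → 4000 → 3200 — 3 2/3 stops dropped (darker).
Net so far: 7 2/3 stops darker. Aperture: f/29 → f/25 → f/22 → f/20 → f/18 → f/16 → f/14 → f/13 → f/11 → f/10 → f/9 → f/8 → f/7.1 → f/6.3 → f/5.6 → f/5 → f/4.5 → f/4 → f/3.5 → f/3.2 → f/2.8 → f/2.5 → f/2.2 → f/2.

f/2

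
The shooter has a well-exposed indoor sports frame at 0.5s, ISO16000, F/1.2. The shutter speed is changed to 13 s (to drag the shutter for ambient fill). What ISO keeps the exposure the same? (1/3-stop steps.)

ISO 640

Shutter speed: 0.5 → 0.6 → 0.8 → 1 → 1.3 → 1.6 → 2 → 2.5 → 3.2 → 4 → 5 → 6 → 8 → 10 → 13 — 4 2/3 stops slower (brighter).
Need 4 2/3 stops darker from the ISO: 16000 → 12800 → 10000 → 8000 → 6400 → 5000 → 4000 → 3200 → 2500 → 2000 → 1600 → 1250 → 1000 → 800 → 640.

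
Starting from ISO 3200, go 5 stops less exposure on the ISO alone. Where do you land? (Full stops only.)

ISO 100

ISO: 3200 → 1600 → 800 → 400 → 200 → 100 — 5 stops lower (darker).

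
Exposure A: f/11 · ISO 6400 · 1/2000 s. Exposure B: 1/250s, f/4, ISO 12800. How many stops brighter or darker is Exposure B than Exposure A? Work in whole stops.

7 stops brighter

Aperture: f/11 → f/8 → f/5.6 → f/4 — 3 stops opened up (brighter).
Shutter speed: 1/2000 → 1/1000 → 1/500 → 1/250 — 3 stops longer (brighter).
ISO: 6400 → 12800 — 1 stop higher (brighter).
Net: +3 +3 +1 = +7 stops.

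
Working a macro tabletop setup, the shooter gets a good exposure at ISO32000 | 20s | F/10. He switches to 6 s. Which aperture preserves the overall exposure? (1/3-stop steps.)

f/5.6

Shutter speed: 20 → 15 → 13 → 10 → 8 → 6 — 1 2/3 stops shorter (darker).
Need 1 2/3 stops brighter from the aperture: f/10 → f/9 → f/8 → f/7.1 → f/6.3 → f/5.6.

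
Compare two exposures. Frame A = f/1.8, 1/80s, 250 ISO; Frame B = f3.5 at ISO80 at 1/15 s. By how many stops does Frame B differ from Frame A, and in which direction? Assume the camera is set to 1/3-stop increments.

Aperture: f/1.8 → f/2 → f/2.2 → f/2.5 → f/2.8 → f/3.2 → f/3.5 — 2 stops smaller aperture (darker).
Shutter speed: 1/80 → 1/60 → 1/50 → 1/40 → 1/30 → 1/25 → 1/20 → 1/15 — 2 1/3 stops slower (brighter).
ISO: 250 → 200 → 160 → 125 → 100 → 80 — 1 2/3 stops lower (darker).
Net: −2 +2 1/3 −1 2/3 = −1 1/3 stops.

1 1/3 stops darker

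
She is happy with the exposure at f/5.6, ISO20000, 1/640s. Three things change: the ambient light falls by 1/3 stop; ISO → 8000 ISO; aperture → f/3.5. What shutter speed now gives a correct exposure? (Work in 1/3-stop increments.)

1/500s

Scene light: 1/3 stop darker.
ISO: 20000 → 16000 → 12800 → 10000 → 8000 — 1 1/3 stops lower (darker).
Aperture: f/5.6 → f/5 → f/4.5 → f/4 → f/3.5 — 1 1/3 stops larger aperture (brighter).
Net so far: 1/3 stop darker. Shutter speed: 1/640 → 1/500.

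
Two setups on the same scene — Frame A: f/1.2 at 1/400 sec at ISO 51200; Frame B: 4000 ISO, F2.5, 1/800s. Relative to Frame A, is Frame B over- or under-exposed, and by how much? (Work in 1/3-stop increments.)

6 2/3 stops darker

Aperture: f/1.2 → f/1.4 → f/1.6 → f/1.8 → f/2 → f/2.2 → f/2.5 — 2 stops stopped down (darker).
Shutter speed: 1/400 → 1/500 → 1/640 → 1/800 — 1 stop shorter (darker).
ISO: 51200 → 40000 → 32000 → 25600 → 20000 → 16000 → 12800 → 10000 → 8000 → 6400 → 5000 → 4000 — 3 2/3 stops lower (darker).
Net: −2 −1 −3 2/3 = −6 2/3 stops.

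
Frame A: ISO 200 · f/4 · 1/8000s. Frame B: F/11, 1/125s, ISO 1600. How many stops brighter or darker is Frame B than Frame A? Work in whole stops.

6 stops brighter

Aperture: f/4 → f/5.6 → f/8 → f/11 — 3 stops smaller aperture (darker).
Shutter speed: 1/8000 → 1/4000 → 1/2000 → 1/1000 → 1/500 → 1/250 → 1/125 — 6 stops longer (brighter).
ISO: 200 → 400 → 800 → 1600 — 3 stops higher (brighter).
Net: −3 +6 +3 = +6 stops.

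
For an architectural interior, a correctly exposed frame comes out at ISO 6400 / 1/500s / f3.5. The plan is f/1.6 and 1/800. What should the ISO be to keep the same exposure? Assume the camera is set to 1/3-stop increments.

ISO 2000

Aperture: f/3.5 → f/3.2 → f/2.8 → f/2.5 → f/2.2 → f/2 → f/1.8 → f/1.6 — 2 1/3 stops wider (brighter).
Shutter speed: 1/500 → 1/640 → 1/800 — 2/3 stop faster (darker).
Net change so far: 1 2/3 stops brighter. Offset with the ISO: 6400 → 5000 → 4000 → 3200 → 2500 → 2000.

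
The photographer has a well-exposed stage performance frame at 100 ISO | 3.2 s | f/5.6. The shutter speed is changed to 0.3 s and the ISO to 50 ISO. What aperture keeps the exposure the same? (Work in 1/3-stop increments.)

f/1.2

Shutter speed: 3.2 → 2.5 → 2 → 1.6 → 1.3 → 1 → 0.8 → 0.6 → 0.5 → 0.4 → 0.3 — 3 1/3 stops shorter (darker).
ISO: 100 → 80 → 64 → 50 — 1 stop dropped (darker).
Net change so far: 4 1/3 stops darker. Offset with the aperture: f/5.6 → f/5 → f/4.5 → f/4 → f/3.5 → f/3.2 → f/2.8 → f/2.5 → f/2.2 → f/2 → f/1.8 → f/1.6 → f/1.4 → f/1.2.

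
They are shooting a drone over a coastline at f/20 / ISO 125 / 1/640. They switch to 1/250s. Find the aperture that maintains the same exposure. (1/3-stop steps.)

f/32

Shutter speed: 1/640 → 1/500 → 1/400 → 1/320 → 1/250 — 1 1/3 stops slower (brighter).
Need 1 1/3 stops darker from the aperture: f/20 → f/22 → f/25 → f/29 → f/32.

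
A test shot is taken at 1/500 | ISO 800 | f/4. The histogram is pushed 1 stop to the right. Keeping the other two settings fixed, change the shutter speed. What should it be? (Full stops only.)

Overexposed by 1 stop → need 1 stop darker.
Shutter speed: 1/500 → 1/1000.

1/1000s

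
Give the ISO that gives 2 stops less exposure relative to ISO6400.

ISO: 6400 → 3200 → 1600 — 2 stops dropped (darker).

ISO 1600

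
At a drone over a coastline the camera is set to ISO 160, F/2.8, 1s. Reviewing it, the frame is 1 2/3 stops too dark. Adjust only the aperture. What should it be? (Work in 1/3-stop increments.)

f/1.6

Underexposed by 1 2/3 stops → need 1 2/3 stops brighter.
Aperture: f/2.8 → f/2.5 → f/2.2 → f/2 → f/1.8 → f/1.6.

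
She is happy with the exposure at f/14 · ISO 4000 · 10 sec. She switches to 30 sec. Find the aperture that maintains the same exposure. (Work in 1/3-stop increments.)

Shutter speed: 10 → 13 → 15 → 20 → 25 → 30 — 1 2/3 stops slower (brighter).
Need 1 2/3 stops darker from the aperture: f/14 → f/16 → f/18 → f/20 → f/22 → f/25.

f/25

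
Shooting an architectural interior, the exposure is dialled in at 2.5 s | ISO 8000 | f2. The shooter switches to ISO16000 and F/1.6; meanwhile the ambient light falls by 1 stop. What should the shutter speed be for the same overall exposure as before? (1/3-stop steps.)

1.6 s

Scene light: 1 stop darker.
ISO: 8000 → 10000 → 12800 → 16000 — 1 stop raised (brighter).
Aperture: f/2 → f/1.8 → f/1.6 — 2/3 stop opened up (brighter).
Net so far: 2/3 stop brighter. Shutter speed: 2.5 → 2 → 1.6.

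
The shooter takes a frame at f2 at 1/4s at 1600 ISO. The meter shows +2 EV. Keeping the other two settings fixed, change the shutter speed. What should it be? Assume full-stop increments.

1/15s

Overexposed by 2 stops → need 2 stops darker.
Shutter speed: 1/4 → 1/8 → 1/15.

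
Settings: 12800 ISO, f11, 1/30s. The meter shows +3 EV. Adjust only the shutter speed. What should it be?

1/250s

Overexposed by 3 stops → need 3 stops darker.
Shutter speed: 1/30 → 1/60 → 1/125 → 1/250.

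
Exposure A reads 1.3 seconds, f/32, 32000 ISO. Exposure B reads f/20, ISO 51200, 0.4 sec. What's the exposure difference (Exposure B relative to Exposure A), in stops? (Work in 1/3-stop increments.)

Aperture: f/32 → f/29 → f/25 → f/22 → f/20 — 1 1/3 stops wider (brighter).
Shutter speed: 1.3 → 1 → 0.8 → 0.6 → 0.5 → 0.4 — 1 2/3 stops shorter (darker).
ISO: 32000 → 40000 → 51200 — 2/3 stop raised (brighter).
Net: +1 1/3 −1 2/3 +2/3 = +1/3 stops.

1/3 stop brighter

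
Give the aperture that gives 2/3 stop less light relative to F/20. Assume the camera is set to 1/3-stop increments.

Aperture: f/20 → f/22 → f/25 — 2/3 stop narrower (darker).

f/25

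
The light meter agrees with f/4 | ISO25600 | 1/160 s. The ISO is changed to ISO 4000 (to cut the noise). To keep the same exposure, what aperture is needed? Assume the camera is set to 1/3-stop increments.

ISO: 25600 → 20000 → 16000 → 12800 → 10000 → 8000 → 6400 → 5000 → 4000 — 2 2/3 stops dropped (darker).
Need 2 2/3 stops brighter from the aperture: f/4 → f/3.5 → f/3.2 → f/2.8 → f/2.5 → f/2.2 → f/2 → f/1.8 → f/1.6.

f/1.6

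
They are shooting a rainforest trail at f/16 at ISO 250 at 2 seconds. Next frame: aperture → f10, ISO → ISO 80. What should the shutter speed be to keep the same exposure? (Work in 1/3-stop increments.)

Aperture: f/16 → f/14 → f/13 → f/11 → f/10 — 1 1/3 stops opened up (brighter).
ISO: 250 → 200 → 160 → 125 → 100 → 80 — 1 2/3 stops lower (darker).
Net change so far: 1/3 stop darker. Offset with the shutter speed: 2 → 2.5.

2.5 s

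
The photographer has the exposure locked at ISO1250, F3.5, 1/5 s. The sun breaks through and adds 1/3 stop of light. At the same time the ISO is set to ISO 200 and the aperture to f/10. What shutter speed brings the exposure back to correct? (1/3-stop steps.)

8 s

Scene light: 1/3 stop brighter.
ISO: 1250 → 1000 → 800 → 640 → 500 → 400 → 320 → 250 → 200 — 2 2/3 stops lower (darker).
Aperture: f/3.5 → f/4 → f/4.5 → f/5 → f/5.6 → f/6.3 → f/7.1 → f/8 → f/9 → f/10 — 3 stops narrower (darker).
Net so far: 5 1/3 stops darker. Shutter speed: 1/5 → 1/4 → 0.3 → 0.4 → 0.5 → 0.6 → 0.8 → 1 → 1.3 → 1.6 → 2 → 2.5 → 3.2 → 4 → 5 → 6 → 8.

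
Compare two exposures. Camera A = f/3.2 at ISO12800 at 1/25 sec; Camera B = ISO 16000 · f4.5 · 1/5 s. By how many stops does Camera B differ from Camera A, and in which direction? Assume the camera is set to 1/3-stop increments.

Aperture: f/3.2 → f/3.5 → f/4 → f/4.5 — 1 stop stopped down (darker).
Shutter speed: 1/25 → 1/20 → 1/15 → 1/13 → 1/10 → 1/8 → 1/6 → 1/5 — 2 1/3 stops longer (brighter).
ISO: 12800 → 16000 — 1/3 stop raised (brighter).
Net: −1 +2 1/3 +1/3 = +1 2/3 stops.

1 2/3 stops brighter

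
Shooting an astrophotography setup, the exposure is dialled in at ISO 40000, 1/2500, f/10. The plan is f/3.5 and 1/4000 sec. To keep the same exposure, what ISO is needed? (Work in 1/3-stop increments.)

ISO 8000

Aperture: f/10 → f/9 → f/8 → f/7.1 → f/6.3 → f/5.6 → f/5 → f/4.5 → f/4 → f/3.5 — 3 stops opened up (brighter).
Shutter speed: 1/2500 → 1/3200 → 1/4000 — 2/3 stop shorter (darker).
Net change so far: 2 1/3 stops brighter. Offset with the ISO: 40000 → 32000 → 25600 → 20000 → 16000 → 12800 → 10000 → 8000.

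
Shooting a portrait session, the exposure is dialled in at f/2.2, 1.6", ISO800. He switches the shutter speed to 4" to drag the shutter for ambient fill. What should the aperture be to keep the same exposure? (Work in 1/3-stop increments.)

f/3.5

Shutter speed: 1.6 → 2 → 2.5 → 3.2 → 4 — 1 1/3 stops longer (brighter).
Need 1 1/3 stops darker from the aperture: f/2.2 → f/2.5 → f/2.8 → f/3.2 → f/3.5.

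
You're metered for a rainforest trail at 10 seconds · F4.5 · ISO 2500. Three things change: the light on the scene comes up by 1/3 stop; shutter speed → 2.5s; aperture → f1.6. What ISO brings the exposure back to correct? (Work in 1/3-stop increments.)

ISO 1000

Scene light: 1/3 stop brighter.
Shutter speed: 10 → 8 → 6 → 5 → 4 → 3.2 → 2.5 — 2 stops shorter (darker).
Aperture: f/4.5 → f/4 → f/3.5 → f/3.2 → f/2.8 → f/2.5 → f/2.2 → f/2 → f/1.8 → f/1.6 — 3 stops opened up (brighter).
Net so far: 1 1/3 stops brighter. ISO: 2500 → 2000 → 1600 → 1250 → 1000.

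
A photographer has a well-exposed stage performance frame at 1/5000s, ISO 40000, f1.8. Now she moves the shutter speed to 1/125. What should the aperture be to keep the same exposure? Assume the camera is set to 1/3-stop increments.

Shutter speed: 1/5000 → 1/4000 → 1/3200 → 1/2500 → 1/2000 → 1/1600 → 1/1250 → 1/1000 → 1/800 → 1/640 → 1/500 → 1/400 → 1/320 → 1/250 → 1/200 → 1/160 → 1/125 — 5 1/3 stops longer (brighter).
Need 5 1/3 stops darker from the aperture: f/1.8 → f/2 → f/2.2 → f/2.5 → f/2.8 → f/3.2 → f/3.5 → f/4 → f/4.5 → f/5 → f/5.6 → f/6.3 → f/7.1 → f/8 → f/9 → f/10 → f/11.

f/11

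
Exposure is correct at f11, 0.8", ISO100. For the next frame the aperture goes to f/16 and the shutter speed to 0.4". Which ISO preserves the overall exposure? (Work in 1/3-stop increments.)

ISO 400

Aperture: f/11 → f/13 → f/14 → f/16 — 1 stop smaller aperture (darker).
Shutter speed: 0.8 → 0.6 → 0.5 → 0.4 — 1 stop faster (darker).
Net change so far: 2 stops darker. Offset with the ISO: 100 → 125 → 160 → 200 → 250 → 320 → 400.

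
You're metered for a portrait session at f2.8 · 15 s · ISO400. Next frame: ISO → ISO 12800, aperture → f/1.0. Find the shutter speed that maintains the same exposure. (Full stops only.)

ISO: 400 → 800 → 1600 → 3200 → 6400 → 12800 — 5 stops raised (brighter).
Aperture: f/2.8 → f/2 → f/1.4 → f/1.0 — 3 stops wider (brighter).
Net change so far: 8 stops brighter. Offset with the shutter speed: 15 → 8 → 4 → 2 → 1 → 1/2 → 1/4 → 1/8 → 1/15.

1/15s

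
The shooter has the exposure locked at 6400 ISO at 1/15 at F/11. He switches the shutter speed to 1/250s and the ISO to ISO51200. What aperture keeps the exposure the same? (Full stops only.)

Shutter speed: 1/15 → 1/30 → 1/60 → 1/125 → 1/250 — 4 stops shorter (darker).
ISO: 6400 → 12800 → 25600 → 51200 — 3 stops raised (brighter).
Net change so far: 1 stop darker. Offset with the aperture: f/11 → f/8.

f/8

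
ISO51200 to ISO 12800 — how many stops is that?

51200 → 25600 → 12800 — count the steps: 2 stops.

2 stops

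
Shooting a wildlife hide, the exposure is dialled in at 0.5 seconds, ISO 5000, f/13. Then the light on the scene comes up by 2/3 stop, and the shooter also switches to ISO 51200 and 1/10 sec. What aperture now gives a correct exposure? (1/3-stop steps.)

Scene light: 2/3 stop brighter.
ISO: 5000 → 6400 → 8000 → 10000 → 12800 → 16000 → 20000 → 25600 → 32000 → 40000 → 51200 — 3 1/3 stops raised (brighter).
Shutter speed: 0.5 → 0.4 → 0.3 → 1/4 → 1/5 → 1/6 → 1/8 → 1/10 — 2 1/3 stops shorter (darker).
Net so far: 1 2/3 stops brighter. Aperture: f/13 → f/14 → f/16 → f/18 → f/20 → f/22.

f/22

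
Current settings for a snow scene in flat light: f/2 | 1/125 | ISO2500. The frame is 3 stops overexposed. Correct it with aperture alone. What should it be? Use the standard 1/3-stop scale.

Overexposed by 3 stops → need 3 stops darker.
Aperture: f/2 → f/2.2 → f/2.5 → f/2.8 → f/3.2 → f/3.5 → f/4 → f/4.5 → f/5 → f/5.6.

f/5.6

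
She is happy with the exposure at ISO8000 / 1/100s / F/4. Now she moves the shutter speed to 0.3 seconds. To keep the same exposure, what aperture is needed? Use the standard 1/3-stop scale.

f/22

Shutter speed: 1/100 → 1/80 → 1/60 → 1/50 → 1/40 → 1/30 → 1/25 → 1/20 → 1/15 → 1/13 → 1/10 → 1/8 → 1/6 → 1/5 → 1/4 → 0.3 — 5 stops slower (brighter).
Need 5 stops darker from the aperture: f/4 → f/4.5 → f/5 → f/5.6 → f/6.3 → f/7.1 → f/8 → f/9 → f/10 → f/11 → f/13 → f/14 → f/16 → f/18 → f/20 → f/22.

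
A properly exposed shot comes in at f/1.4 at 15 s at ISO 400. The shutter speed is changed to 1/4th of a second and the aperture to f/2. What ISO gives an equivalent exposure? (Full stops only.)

Shutter speed: 15 → 8 → 4 → 2 → 1 → 1/2 → 1/4 — 6 stops shorter (darker).
Aperture: f/1.4 → f/2 — 1 stop narrower (darker).
Net change so far: 7 stops darker. Offset with the ISO: 400 → 800 → 1600 → 3200 → 6400 → 12800 → 25600 → 51200.

ISO 51200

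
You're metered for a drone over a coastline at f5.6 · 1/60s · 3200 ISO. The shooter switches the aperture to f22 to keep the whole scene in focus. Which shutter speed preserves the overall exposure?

1/4s

Aperture: f/5.6 → f/8 → f/11 → f/16 → f/22 — 4 stops smaller aperture (darker).
Need 4 stops brighter from the shutter speed: 1/60 → 1/30 → 1/15 → 1/8 → 1/4.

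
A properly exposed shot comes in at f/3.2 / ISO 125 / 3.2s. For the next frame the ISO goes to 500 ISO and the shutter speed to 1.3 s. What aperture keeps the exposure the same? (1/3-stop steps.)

ISO: 125 → 160 → 200 → 250 → 320 → 400 → 500 — 2 stops raised (brighter).
Shutter speed: 3.2 → 2.5 → 2 → 1.6 → 1.3 — 1 1/3 stops faster (darker).
Net change so far: 2/3 stop brighter. Offset with the aperture: f/3.2 → f/3.5 → f/4.

f/4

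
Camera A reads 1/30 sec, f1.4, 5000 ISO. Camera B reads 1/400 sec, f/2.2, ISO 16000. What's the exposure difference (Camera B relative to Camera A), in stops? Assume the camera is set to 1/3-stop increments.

Aperture: f/1.4 → f/1.6 → f/1.8 → f/2 → f/2.2 — 1 1/3 stops stopped down (darker).
Shutter speed: 1/30 → 1/40 → 1/50 → 1/60 → 1/80 → 1/100 → 1/125 → 1/160 → 1/200 → 1/250 → 1/320 → 1/400 — 3 2/3 stops faster (darker).
ISO: 5000 → 6400 → 8000 → 10000 → 12800 → 16000 — 1 2/3 stops higher (brighter).
Net: −1 1/3 −3 2/3 +1 2/3 = −3 1/3 stops.

3 1/3 stops darker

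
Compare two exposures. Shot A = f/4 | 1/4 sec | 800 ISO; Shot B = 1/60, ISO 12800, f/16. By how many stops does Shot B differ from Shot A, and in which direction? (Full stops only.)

Aperture: f/4 → f/5.6 → f/8 → f/11 → f/16 — 4 stops stopped down (darker).
Shutter speed: 1/4 → 1/8 → 1/15 → 1/30 → 1/60 — 4 stops shorter (darker).
ISO: 800 → 1600 → 3200 → 6400 → 12800 — 4 stops raised (brighter).
Net: −4 −4 +4 = −4 stops.

4 stops darker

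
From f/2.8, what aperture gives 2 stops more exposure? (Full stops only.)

Aperture: f/2.8 → f/2 → f/1.4 — 2 stops opened up (brighter).

f/1.4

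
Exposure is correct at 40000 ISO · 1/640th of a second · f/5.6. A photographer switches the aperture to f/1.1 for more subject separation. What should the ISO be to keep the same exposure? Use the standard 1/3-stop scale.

ISO 1600

Aperture: f/5.6 → f/5 → f/4.5 → f/4 → f/3.5 → f/3.2 → f/2.8 → f/2.5 → f/2.2 → f/2 → f/1.8 → f/1.6 → f/1.4 → f/1.2 → f/1.1 — 4 2/3 stops larger aperture (brighter).
Need 4 2/3 stops darker from the ISO: 40000 → 32000 → 25600 → 20000 → 16000 → 12800 → 10000 → 8000 → 6400 → 5000 → 4000 → 3200 → 2500 → 2000 → 1600.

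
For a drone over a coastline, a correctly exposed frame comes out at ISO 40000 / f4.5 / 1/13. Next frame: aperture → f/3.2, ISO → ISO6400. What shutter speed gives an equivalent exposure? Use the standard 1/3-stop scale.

1/4s

Aperture: f/4.5 → f/4 → f/3.5 → f/3.2 — 1 stop wider (brighter).
ISO: 40000 → 32000 → 25600 → 20000 → 16000 → 12800 → 10000 → 8000 → 6400 — 2 2/3 stops dropped (darker).
Net change so far: 1 2/3 stops darker. Offset with the shutter speed: 1/13 → 1/10 → 1/8 → 1/6 → 1/5 → 1/4.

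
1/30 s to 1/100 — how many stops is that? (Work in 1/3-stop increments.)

1 2/3 stops

1/30 → 1/40 → 1/50 → 1/60 → 1/80 → 1/100 — count the steps: 5 third-stops = 1 2/3 stops.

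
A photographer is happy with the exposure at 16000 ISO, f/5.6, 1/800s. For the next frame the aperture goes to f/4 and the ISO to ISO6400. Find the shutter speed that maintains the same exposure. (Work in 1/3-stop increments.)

1/640s

Aperture: f/5.6 → f/5 → f/4.5 → f/4 — 1 stop wider (brighter).
ISO: 16000 → 12800 → 10000 → 8000 → 6400 — 1 1/3 stops lower (darker).
Net change so far: 1/3 stop darker. Offset with the shutter speed: 1/800 → 1/640.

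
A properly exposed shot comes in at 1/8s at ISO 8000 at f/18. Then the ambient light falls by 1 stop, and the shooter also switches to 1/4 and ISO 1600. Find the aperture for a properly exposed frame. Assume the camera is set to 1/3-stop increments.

f/8

Scene light: 1 stop darker.
Shutter speed: 1/8 → 1/6 → 1/5 → 1/4 — 1 stop longer (brighter).
ISO: 8000 → 6400 → 5000 → 4000 → 3200 → 2500 → 2000 → 1600 — 2 1/3 stops dropped (darker).
Net so far: 2 1/3 stops darker. Aperture: f/18 → f/16 → f/14 → f/13 → f/11 → f/10 → f/9 → f/8.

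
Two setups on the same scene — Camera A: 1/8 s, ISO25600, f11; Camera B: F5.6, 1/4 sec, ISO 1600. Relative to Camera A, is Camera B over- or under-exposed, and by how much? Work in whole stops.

Aperture: f/11 → f/8 → f/5.6 — 2 stops larger aperture (brighter).
Shutter speed: 1/8 → 1/4 — 1 stop longer (brighter).
ISO: 25600 → 12800 → 6400 → 3200 → 1600 — 4 stops dropped (darker).
Net: +2 +1 −4 = −1 stop.

1 stop darker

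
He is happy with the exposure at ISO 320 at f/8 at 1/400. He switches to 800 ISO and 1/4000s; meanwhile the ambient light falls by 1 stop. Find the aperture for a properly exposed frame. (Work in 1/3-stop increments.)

Scene light: 1 stop darker.
ISO: 320 → 400 → 500 → 640 → 800 — 1 1/3 stops higher (brighter).
Shutter speed: 1/400 → 1/500 → 1/640 → 1/800 → 1/1000 → 1/1250 → 1/1600 → 1/2000 → 1/2500 → 1/3200 → 1/4000 — 3 1/3 stops shorter (darker).
Net so far: 3 stops darker. Aperture: f/8 → f/7.1 → f/6.3 → f/5.6 → f/5 → f/4.5 → f/4 → f/3.5 → f/3.2 → f/2.8.

f/2.8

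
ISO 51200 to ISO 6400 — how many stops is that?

51200 → 25600 → 12800 → 6400 — count the steps: 3 stops.

3 stops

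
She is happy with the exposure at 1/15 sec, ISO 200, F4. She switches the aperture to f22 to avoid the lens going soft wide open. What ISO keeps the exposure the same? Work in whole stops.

Aperture: f/4 → f/5.6 → f/8 → f/11 → f/16 → f/22 — 5 stops narrower (darker).
Need 5 stops brighter from the ISO: 200 → 400 → 800 → 1600 → 3200 → 6400.

ISO 6400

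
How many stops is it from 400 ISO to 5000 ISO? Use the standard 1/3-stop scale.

3 2/3 stops

400 → 500 → 640 → 800 → 1000 → 1250 → 1600 → 2000 → 2500 → 3200 → 4000 → 5000 — count the steps: 11 third-stops = 3 2/3 stops.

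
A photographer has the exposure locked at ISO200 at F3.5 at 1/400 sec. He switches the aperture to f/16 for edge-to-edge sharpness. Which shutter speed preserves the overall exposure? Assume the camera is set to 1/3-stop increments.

1/20s

Aperture: f/3.5 → f/4 → f/4.5 → f/5 → f/5.6 → f/6.3 → f/7.1 → f/8 → f/9 → f/10 → f/11 → f/13 → f/14 → f/16 — 4 1/3 stops smaller aperture (darker).
Need 4 1/3 stops brighter from the shutter speed: 1/400 → 1/320 → 1/250 → 1/200 → 1/160 → 1/125 → 1/100 → 1/80 → 1/60 → 1/50 → 1/40 → 1/30 → 1/25 → 1/20.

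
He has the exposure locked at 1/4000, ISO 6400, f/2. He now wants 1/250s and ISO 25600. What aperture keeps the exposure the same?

Shutter speed: 1/4000 → 1/2000 → 1/1000 → 1/500 → 1/250 — 4 stops slower (brighter).
ISO: 6400 → 12800 → 25600 — 2 stops higher (brighter).
Net change so far: 6 stops brighter. Offset with the aperture: f/2 → f/2.8 → f/4 → f/5.6 → f/8 → f/11 → f/16.

f/16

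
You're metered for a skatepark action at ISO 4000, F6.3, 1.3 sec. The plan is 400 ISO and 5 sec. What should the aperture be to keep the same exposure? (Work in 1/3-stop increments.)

ISO: 4000 → 3200 → 2500 → 2000 → 1600 → 1250 → 1000 → 800 → 640 → 500 → 400 — 3 1/3 stops dropped (darker).
Shutter speed: 1.3 → 1.6 → 2 → 2.5 → 3.2 → 4 → 5 — 2 stops longer (brighter).
Net change so far: 1 1/3 stops darker. Offset with the aperture: f/6.3 → f/5.6 → f/5 → f/4.5 → f/4.

f/4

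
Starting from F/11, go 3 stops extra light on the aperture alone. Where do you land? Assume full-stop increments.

Aperture: f/11 → f/8 → f/5.6 → f/4 — 3 stops wider (brighter).

f/4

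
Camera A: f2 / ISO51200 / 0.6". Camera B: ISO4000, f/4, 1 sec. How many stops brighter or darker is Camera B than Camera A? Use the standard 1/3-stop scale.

Aperture: f/2 → f/2.2 → f/2.5 → f/2.8 → f/3.2 → f/3.5 → f/4 — 2 stops stopped down (darker).
Shutter speed: 0.6 → 0.8 → 1 — 2/3 stop slower (brighter).
ISO: 51200 → 40000 → 32000 → 25600 → 20000 → 16000 → 12800 → 10000 → 8000 → 6400 → 5000 → 4000 — 3 2/3 stops lower (darker).
Net: −2 +2/3 −3 2/3 = −5 stops.

5 stops darker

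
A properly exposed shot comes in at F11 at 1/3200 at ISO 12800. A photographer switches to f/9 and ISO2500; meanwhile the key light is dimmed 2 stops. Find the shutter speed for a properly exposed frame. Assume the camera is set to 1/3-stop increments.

1/250s

Scene light: 2 stops darker.
Aperture: f/11 → f/10 → f/9 — 2/3 stop larger aperture (brighter).
ISO: 12800 → 10000 → 8000 → 6400 → 5000 → 4000 → 3200 → 2500 — 2 1/3 stops dropped (darker).
Net so far: 3 2/3 stops darker. Shutter speed: 1/3200 → 1/2500 → 1/2000 → 1/1600 → 1/1250 → 1/1000 → 1/800 → 1/640 → 1/500 → 1/400 → 1/320 → 1/250.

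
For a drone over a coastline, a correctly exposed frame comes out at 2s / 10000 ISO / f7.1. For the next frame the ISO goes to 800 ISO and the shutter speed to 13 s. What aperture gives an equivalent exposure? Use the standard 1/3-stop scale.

ISO: 10000 → 8000 → 6400 → 5000 → 4000 → 3200 → 2500 → 2000 → 1600 → 1250 → 1000 → 800 — 3 2/3 stops lower (darker).
Shutter speed: 2 → 2.5 → 3.2 → 4 → 5 → 6 → 8 → 10 → 13 — 2 2/3 stops longer (brighter).
Net change so far: 1 stop darker. Offset with the aperture: f/7.1 → f/6.3 → f/5.6 → f/5.

f/5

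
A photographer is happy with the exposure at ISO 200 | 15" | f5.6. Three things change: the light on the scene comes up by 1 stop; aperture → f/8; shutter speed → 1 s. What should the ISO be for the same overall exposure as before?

ISO 3200

Scene light: 1 stop brighter.
Aperture: f/5.6 → f/8 — 1 stop stopped down (darker).
Shutter speed: 15 → 8 → 4 → 2 → 1 — 4 stops faster (darker).
Net so far: 4 stops darker. ISO: 200 → 400 → 800 → 1600 → 3200.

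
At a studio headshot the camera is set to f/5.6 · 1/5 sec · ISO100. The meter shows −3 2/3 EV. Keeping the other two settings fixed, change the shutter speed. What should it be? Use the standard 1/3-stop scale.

2.5 s

Underexposed by 3 2/3 stops → need 3 2/3 stops brighter.
Shutter speed: 1/5 → 1/4 → 0.3 → 0.4 → 0.5 → 0.6 → 0.8 → 1 → 1.3 → 1.6 → 2 → 2.5.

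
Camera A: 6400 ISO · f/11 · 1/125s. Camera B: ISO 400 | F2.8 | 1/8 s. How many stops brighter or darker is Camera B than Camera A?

4 stops brighter

Aperture: f/11 → f/8 → f/5.6 → f/4 → f/2.8 — 4 stops wider (brighter).
Shutter speed: 1/125 → 1/60 → 1/30 → 1/15 → 1/8 — 4 stops slower (brighter).
ISO: 6400 → 3200 → 1600 → 800 → 400 — 4 stops lower (darker).
Net: +4 +4 −4 = +4 stops.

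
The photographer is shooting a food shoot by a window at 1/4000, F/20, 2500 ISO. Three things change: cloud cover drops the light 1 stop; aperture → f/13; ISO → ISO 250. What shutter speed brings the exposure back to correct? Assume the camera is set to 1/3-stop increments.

1/500s

Scene light: 1 stop darker.
Aperture: f/20 → f/18 → f/16 → f/14 → f/13 — 1 1/3 stops wider (brighter).
ISO: 2500 → 2000 → 1600 → 1250 → 1000 → 800 → 640 → 500 → 400 → 320 → 250 — 3 1/3 stops lower (darker).
Net so far: 3 stops darker. Shutter speed: 1/4000 → 1/3200 → 1/2500 → 1/2000 → 1/1600 → 1/1250 → 1/1000 → 1/800 → 1/640 → 1/500.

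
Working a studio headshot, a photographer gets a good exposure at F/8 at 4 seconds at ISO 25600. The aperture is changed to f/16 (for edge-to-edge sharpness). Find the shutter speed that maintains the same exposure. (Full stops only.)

15 s

Aperture: f/8 → f/11 → f/16 — 2 stops stopped down (darker).
Need 2 stops brighter from the shutter speed: 4 → 8 → 15.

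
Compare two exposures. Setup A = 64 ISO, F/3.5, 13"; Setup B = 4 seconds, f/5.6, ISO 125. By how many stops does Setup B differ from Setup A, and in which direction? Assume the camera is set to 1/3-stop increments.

Aperture: f/3.5 → f/4 → f/4.5 → f/5 → f/5.6 — 1 1/3 stops smaller aperture (darker).
Shutter speed: 13 → 10 → 8 → 6 → 5 → 4 — 1 2/3 stops faster (darker).
ISO: 64 → 80 → 100 → 125 — 1 stop raised (brighter).
Net: −1 1/3 −1 2/3 +1 = −2 stops.

2 stops darker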